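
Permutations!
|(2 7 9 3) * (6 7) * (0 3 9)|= 5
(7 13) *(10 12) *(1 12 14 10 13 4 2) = (1 12 13 7 4 2)(10 14) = [0, 12, 1, 3, 2, 5, 6, 4, 8, 9, 14, 11, 13, 7, 10]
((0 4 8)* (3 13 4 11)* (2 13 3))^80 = (0 2 4)(8 11 13)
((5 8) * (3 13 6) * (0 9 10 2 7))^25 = (3 13 6)(5 8)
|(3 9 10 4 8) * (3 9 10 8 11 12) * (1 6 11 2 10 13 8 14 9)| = |(1 6 11 12 3 13 8)(2 10 4)(9 14)| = 42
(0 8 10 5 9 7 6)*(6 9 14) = [8, 1, 2, 3, 4, 14, 0, 9, 10, 7, 5, 11, 12, 13, 6] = (0 8 10 5 14 6)(7 9)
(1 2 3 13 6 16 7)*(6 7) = (1 2 3 13 7)(6 16) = [0, 2, 3, 13, 4, 5, 16, 1, 8, 9, 10, 11, 12, 7, 14, 15, 6]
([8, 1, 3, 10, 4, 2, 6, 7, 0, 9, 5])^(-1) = [8, 1, 5, 2, 4, 10, 6, 7, 0, 9, 3]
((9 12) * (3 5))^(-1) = (3 5)(9 12)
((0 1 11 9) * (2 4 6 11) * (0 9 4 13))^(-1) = (0 13 2 1)(4 11 6)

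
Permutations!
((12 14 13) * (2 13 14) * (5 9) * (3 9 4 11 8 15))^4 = ((2 13 12)(3 9 5 4 11 8 15))^4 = (2 13 12)(3 11 9 8 5 15 4)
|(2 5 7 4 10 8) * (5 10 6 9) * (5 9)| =12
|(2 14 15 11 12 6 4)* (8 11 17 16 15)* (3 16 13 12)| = |(2 14 8 11 3 16 15 17 13 12 6 4)| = 12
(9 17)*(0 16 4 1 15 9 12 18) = (0 16 4 1 15 9 17 12 18) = [16, 15, 2, 3, 1, 5, 6, 7, 8, 17, 10, 11, 18, 13, 14, 9, 4, 12, 0]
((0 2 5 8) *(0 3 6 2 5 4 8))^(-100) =((0 5)(2 4 8 3 6))^(-100) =(8)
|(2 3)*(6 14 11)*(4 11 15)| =10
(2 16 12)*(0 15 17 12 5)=(0 15 17 12 2 16 5)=[15, 1, 16, 3, 4, 0, 6, 7, 8, 9, 10, 11, 2, 13, 14, 17, 5, 12]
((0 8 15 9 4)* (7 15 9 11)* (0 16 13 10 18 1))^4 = ((0 8 9 4 16 13 10 18 1)(7 15 11))^4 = (0 16 1 4 18 9 10 8 13)(7 15 11)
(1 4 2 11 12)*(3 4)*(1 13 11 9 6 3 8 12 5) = (1 8 12 13 11 5)(2 9 6 3 4) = [0, 8, 9, 4, 2, 1, 3, 7, 12, 6, 10, 5, 13, 11]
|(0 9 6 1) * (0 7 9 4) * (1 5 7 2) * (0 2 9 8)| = 9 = |(0 4 2 1 9 6 5 7 8)|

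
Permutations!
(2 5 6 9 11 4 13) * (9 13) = (2 5 6 13)(4 9 11) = [0, 1, 5, 3, 9, 6, 13, 7, 8, 11, 10, 4, 12, 2]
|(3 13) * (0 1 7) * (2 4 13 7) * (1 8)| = |(0 8 1 2 4 13 3 7)| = 8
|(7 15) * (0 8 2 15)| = 5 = |(0 8 2 15 7)|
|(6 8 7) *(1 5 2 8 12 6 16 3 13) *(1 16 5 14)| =12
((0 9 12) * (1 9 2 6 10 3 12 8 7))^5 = ((0 2 6 10 3 12)(1 9 8 7))^5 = (0 12 3 10 6 2)(1 9 8 7)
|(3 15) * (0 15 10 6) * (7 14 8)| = |(0 15 3 10 6)(7 14 8)| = 15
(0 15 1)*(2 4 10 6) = (0 15 1)(2 4 10 6) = [15, 0, 4, 3, 10, 5, 2, 7, 8, 9, 6, 11, 12, 13, 14, 1]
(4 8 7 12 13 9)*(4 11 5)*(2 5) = (2 5 4 8 7 12 13 9 11) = [0, 1, 5, 3, 8, 4, 6, 12, 7, 11, 10, 2, 13, 9]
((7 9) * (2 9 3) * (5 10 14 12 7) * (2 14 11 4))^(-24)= (14)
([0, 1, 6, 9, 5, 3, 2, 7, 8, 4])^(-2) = (3 4)(5 9)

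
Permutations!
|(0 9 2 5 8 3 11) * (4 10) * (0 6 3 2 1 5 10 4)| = 21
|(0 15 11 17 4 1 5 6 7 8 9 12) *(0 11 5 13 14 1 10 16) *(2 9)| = 42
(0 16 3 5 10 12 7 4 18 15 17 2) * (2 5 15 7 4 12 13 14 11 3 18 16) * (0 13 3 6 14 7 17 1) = (0 2 13 7 12 4 16 18 17 5 10 3 15 1)(6 14 11) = [2, 0, 13, 15, 16, 10, 14, 12, 8, 9, 3, 6, 4, 7, 11, 1, 18, 5, 17]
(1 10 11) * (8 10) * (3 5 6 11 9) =[0, 8, 2, 5, 4, 6, 11, 7, 10, 3, 9, 1] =(1 8 10 9 3 5 6 11)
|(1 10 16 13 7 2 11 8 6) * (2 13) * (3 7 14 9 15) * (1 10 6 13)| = |(1 6 10 16 2 11 8 13 14 9 15 3 7)| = 13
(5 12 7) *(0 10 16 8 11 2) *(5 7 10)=(0 5 12 10 16 8 11 2)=[5, 1, 0, 3, 4, 12, 6, 7, 11, 9, 16, 2, 10, 13, 14, 15, 8]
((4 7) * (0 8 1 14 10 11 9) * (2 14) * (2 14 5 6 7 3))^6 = (0 9 11 10 14 1 8)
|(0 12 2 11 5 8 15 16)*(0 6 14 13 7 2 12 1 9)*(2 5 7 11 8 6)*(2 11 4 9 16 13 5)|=33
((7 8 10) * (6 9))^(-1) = (6 9)(7 10 8) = ((6 9)(7 8 10))^(-1)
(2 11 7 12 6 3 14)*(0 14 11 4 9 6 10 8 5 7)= (0 14 2 4 9 6 3 11)(5 7 12 10 8)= [14, 1, 4, 11, 9, 7, 3, 12, 5, 6, 8, 0, 10, 13, 2]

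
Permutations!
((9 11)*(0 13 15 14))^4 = (15)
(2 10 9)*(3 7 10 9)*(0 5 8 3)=(0 5 8 3 7 10)(2 9)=[5, 1, 9, 7, 4, 8, 6, 10, 3, 2, 0]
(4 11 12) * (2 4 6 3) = (2 4 11 12 6 3) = [0, 1, 4, 2, 11, 5, 3, 7, 8, 9, 10, 12, 6]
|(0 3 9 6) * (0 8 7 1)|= 7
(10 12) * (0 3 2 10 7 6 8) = (0 3 2 10 12 7 6 8) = [3, 1, 10, 2, 4, 5, 8, 6, 0, 9, 12, 11, 7]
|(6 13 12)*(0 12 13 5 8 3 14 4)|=|(0 12 6 5 8 3 14 4)|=8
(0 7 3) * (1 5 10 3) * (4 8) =(0 7 1 5 10 3)(4 8) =[7, 5, 2, 0, 8, 10, 6, 1, 4, 9, 3]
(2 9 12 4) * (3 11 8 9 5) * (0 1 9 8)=(0 1 9 12 4 2 5 3 11)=[1, 9, 5, 11, 2, 3, 6, 7, 8, 12, 10, 0, 4]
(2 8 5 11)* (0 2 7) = (0 2 8 5 11 7) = [2, 1, 8, 3, 4, 11, 6, 0, 5, 9, 10, 7]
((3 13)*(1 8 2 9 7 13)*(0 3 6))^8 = (0 6 13 7 9 2 8 1 3) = ((0 3 1 8 2 9 7 13 6))^8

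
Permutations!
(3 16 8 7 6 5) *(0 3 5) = (0 3 16 8 7 6) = [3, 1, 2, 16, 4, 5, 0, 6, 7, 9, 10, 11, 12, 13, 14, 15, 8]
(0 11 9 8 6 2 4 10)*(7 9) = (0 11 7 9 8 6 2 4 10) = [11, 1, 4, 3, 10, 5, 2, 9, 6, 8, 0, 7]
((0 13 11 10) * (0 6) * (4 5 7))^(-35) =(13)(4 5 7)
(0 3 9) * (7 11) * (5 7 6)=(0 3 9)(5 7 11 6)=[3, 1, 2, 9, 4, 7, 5, 11, 8, 0, 10, 6]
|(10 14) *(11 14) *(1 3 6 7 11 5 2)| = |(1 3 6 7 11 14 10 5 2)| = 9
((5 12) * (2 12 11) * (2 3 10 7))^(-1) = (2 7 10 3 11 5 12)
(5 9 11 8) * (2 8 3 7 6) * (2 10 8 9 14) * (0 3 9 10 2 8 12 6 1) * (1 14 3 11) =(0 11 9 1)(2 10 12 6)(3 7 14 8 5) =[11, 0, 10, 7, 4, 3, 2, 14, 5, 1, 12, 9, 6, 13, 8]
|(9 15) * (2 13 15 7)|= 5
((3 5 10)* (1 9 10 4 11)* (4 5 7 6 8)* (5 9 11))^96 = (11)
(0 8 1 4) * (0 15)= (0 8 1 4 15)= [8, 4, 2, 3, 15, 5, 6, 7, 1, 9, 10, 11, 12, 13, 14, 0]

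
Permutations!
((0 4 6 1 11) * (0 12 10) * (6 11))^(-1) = (0 10 12 11 4)(1 6)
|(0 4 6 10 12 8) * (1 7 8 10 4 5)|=10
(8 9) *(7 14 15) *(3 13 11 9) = [0, 1, 2, 13, 4, 5, 6, 14, 3, 8, 10, 9, 12, 11, 15, 7] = (3 13 11 9 8)(7 14 15)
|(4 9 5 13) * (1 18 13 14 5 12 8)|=|(1 18 13 4 9 12 8)(5 14)|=14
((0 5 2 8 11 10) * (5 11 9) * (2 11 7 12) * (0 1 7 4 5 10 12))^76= (0 7 1 10 9 8 2 12 11 5 4)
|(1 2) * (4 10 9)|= 6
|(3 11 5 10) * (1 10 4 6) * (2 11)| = |(1 10 3 2 11 5 4 6)| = 8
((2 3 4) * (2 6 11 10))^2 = ((2 3 4 6 11 10))^2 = (2 4 11)(3 6 10)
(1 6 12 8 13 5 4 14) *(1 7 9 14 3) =(1 6 12 8 13 5 4 3)(7 9 14) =[0, 6, 2, 1, 3, 4, 12, 9, 13, 14, 10, 11, 8, 5, 7]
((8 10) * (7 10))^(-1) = (7 8 10)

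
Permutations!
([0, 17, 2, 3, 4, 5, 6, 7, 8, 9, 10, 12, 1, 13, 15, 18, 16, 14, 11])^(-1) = (1 12 11 18 15 14 17)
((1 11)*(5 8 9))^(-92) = ((1 11)(5 8 9))^(-92) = (11)(5 8 9)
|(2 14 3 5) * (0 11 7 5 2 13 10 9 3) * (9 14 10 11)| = |(0 9 3 2 10 14)(5 13 11 7)| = 12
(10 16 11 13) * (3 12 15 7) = (3 12 15 7)(10 16 11 13) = [0, 1, 2, 12, 4, 5, 6, 3, 8, 9, 16, 13, 15, 10, 14, 7, 11]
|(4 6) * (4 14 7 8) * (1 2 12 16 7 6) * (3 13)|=14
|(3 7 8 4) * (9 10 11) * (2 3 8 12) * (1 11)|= 4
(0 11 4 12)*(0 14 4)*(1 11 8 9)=[8, 11, 2, 3, 12, 5, 6, 7, 9, 1, 10, 0, 14, 13, 4]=(0 8 9 1 11)(4 12 14)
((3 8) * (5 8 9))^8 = ((3 9 5 8))^8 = (9)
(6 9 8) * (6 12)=(6 9 8 12)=[0, 1, 2, 3, 4, 5, 9, 7, 12, 8, 10, 11, 6]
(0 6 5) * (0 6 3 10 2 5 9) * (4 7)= [3, 1, 5, 10, 7, 6, 9, 4, 8, 0, 2]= (0 3 10 2 5 6 9)(4 7)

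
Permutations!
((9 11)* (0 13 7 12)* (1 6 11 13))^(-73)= (0 12 7 13 9 11 6 1)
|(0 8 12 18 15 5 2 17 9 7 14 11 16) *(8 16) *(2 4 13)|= |(0 16)(2 17 9 7 14 11 8 12 18 15 5 4 13)|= 26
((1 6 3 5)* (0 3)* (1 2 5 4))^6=((0 3 4 1 6)(2 5))^6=(0 3 4 1 6)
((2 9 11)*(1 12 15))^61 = (1 12 15)(2 9 11)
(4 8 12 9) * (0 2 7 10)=(0 2 7 10)(4 8 12 9)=[2, 1, 7, 3, 8, 5, 6, 10, 12, 4, 0, 11, 9]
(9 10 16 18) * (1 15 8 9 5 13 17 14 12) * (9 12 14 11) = [0, 15, 2, 3, 4, 13, 6, 7, 12, 10, 16, 9, 1, 17, 14, 8, 18, 11, 5] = (1 15 8 12)(5 13 17 11 9 10 16 18)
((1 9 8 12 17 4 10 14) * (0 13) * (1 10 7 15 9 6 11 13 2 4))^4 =(0 15 17 13 7 12 11 4 8 6 2 9 1)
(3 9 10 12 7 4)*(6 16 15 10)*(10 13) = (3 9 6 16 15 13 10 12 7 4) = [0, 1, 2, 9, 3, 5, 16, 4, 8, 6, 12, 11, 7, 10, 14, 13, 15]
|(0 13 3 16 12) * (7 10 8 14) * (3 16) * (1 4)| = |(0 13 16 12)(1 4)(7 10 8 14)| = 4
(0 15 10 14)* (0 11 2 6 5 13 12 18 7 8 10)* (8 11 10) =[15, 1, 6, 3, 4, 13, 5, 11, 8, 9, 14, 2, 18, 12, 10, 0, 16, 17, 7] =(0 15)(2 6 5 13 12 18 7 11)(10 14)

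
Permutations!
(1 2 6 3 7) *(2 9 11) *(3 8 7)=(1 9 11 2 6 8 7)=[0, 9, 6, 3, 4, 5, 8, 1, 7, 11, 10, 2]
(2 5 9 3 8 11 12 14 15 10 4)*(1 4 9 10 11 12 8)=(1 4 2 5 10 9 3)(8 12 14 15 11)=[0, 4, 5, 1, 2, 10, 6, 7, 12, 3, 9, 8, 14, 13, 15, 11]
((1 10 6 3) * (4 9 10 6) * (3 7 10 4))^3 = (1 10 6 3 7)(4 9)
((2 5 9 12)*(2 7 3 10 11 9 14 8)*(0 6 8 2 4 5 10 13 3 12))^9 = ((0 6 8 4 5 14 2 10 11 9)(3 13)(7 12))^9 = (0 9 11 10 2 14 5 4 8 6)(3 13)(7 12)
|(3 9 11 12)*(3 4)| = 5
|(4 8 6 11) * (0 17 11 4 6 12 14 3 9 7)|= 11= |(0 17 11 6 4 8 12 14 3 9 7)|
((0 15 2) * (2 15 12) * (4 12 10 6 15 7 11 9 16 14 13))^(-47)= ((0 10 6 15 7 11 9 16 14 13 4 12 2))^(-47)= (0 11 4 6 16 2 7 13 10 9 12 15 14)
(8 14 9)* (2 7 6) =(2 7 6)(8 14 9) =[0, 1, 7, 3, 4, 5, 2, 6, 14, 8, 10, 11, 12, 13, 9]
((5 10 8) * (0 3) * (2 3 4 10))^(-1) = ((0 4 10 8 5 2 3))^(-1) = (0 3 2 5 8 10 4)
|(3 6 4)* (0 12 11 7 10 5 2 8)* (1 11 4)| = 12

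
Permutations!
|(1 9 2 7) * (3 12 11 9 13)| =|(1 13 3 12 11 9 2 7)| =8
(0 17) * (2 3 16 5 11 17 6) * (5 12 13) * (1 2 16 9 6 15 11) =(0 15 11 17)(1 2 3 9 6 16 12 13 5) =[15, 2, 3, 9, 4, 1, 16, 7, 8, 6, 10, 17, 13, 5, 14, 11, 12, 0]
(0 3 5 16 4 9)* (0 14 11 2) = (0 3 5 16 4 9 14 11 2) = [3, 1, 0, 5, 9, 16, 6, 7, 8, 14, 10, 2, 12, 13, 11, 15, 4]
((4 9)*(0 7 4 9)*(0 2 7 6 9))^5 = (0 9 6)(2 4 7)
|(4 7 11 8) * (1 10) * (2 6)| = |(1 10)(2 6)(4 7 11 8)| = 4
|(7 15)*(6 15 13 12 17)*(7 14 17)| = |(6 15 14 17)(7 13 12)| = 12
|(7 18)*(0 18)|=|(0 18 7)|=3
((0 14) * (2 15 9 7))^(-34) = (2 9)(7 15)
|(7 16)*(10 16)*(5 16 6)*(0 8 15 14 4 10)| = 10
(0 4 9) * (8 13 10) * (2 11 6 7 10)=[4, 1, 11, 3, 9, 5, 7, 10, 13, 0, 8, 6, 12, 2]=(0 4 9)(2 11 6 7 10 8 13)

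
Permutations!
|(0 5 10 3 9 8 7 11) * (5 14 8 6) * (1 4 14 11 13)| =|(0 11)(1 4 14 8 7 13)(3 9 6 5 10)| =30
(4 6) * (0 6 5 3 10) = (0 6 4 5 3 10) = [6, 1, 2, 10, 5, 3, 4, 7, 8, 9, 0]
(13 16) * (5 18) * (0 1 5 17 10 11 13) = (0 1 5 18 17 10 11 13 16) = [1, 5, 2, 3, 4, 18, 6, 7, 8, 9, 11, 13, 12, 16, 14, 15, 0, 10, 17]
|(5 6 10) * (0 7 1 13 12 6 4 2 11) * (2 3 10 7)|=|(0 2 11)(1 13 12 6 7)(3 10 5 4)|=60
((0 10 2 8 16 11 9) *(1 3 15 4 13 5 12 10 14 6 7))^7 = (0 4 16 1 10 14 13 11 3 2 6 5 9 15 8 7 12)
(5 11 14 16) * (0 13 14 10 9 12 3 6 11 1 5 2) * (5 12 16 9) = (0 13 14 9 16 2)(1 12 3 6 11 10 5) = [13, 12, 0, 6, 4, 1, 11, 7, 8, 16, 5, 10, 3, 14, 9, 15, 2]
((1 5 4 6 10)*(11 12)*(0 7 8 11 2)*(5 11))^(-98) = ((0 7 8 5 4 6 10 1 11 12 2))^(-98) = (0 7 8 5 4 6 10 1 11 12 2)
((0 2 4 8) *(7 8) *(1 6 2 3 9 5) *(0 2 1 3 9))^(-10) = ((0 9 5 3)(1 6)(2 4 7 8))^(-10) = (0 5)(2 7)(3 9)(4 8)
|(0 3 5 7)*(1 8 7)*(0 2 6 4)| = |(0 3 5 1 8 7 2 6 4)| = 9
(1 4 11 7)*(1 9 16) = (1 4 11 7 9 16) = [0, 4, 2, 3, 11, 5, 6, 9, 8, 16, 10, 7, 12, 13, 14, 15, 1]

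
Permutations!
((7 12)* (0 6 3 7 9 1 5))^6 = (0 1 12 3)(5 9 7 6)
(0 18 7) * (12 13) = (0 18 7)(12 13) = [18, 1, 2, 3, 4, 5, 6, 0, 8, 9, 10, 11, 13, 12, 14, 15, 16, 17, 7]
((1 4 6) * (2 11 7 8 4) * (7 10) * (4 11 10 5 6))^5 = ((1 2 10 7 8 11 5 6))^5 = (1 11 10 6 8 2 5 7)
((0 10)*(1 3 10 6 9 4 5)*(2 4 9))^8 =((0 6 2 4 5 1 3 10))^8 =(10)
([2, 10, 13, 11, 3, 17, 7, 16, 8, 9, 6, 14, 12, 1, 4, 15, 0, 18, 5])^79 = (0 16 7 6 10 1 13 2)(3 4 14 11)(5 17 18)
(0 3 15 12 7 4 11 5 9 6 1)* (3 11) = (0 11 5 9 6 1)(3 15 12 7 4) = [11, 0, 2, 15, 3, 9, 1, 4, 8, 6, 10, 5, 7, 13, 14, 12]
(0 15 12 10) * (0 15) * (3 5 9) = (3 5 9)(10 15 12) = [0, 1, 2, 5, 4, 9, 6, 7, 8, 3, 15, 11, 10, 13, 14, 12]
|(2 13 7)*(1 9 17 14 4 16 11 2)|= |(1 9 17 14 4 16 11 2 13 7)|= 10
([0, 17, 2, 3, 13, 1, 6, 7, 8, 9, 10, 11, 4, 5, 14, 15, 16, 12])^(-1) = [0, 5, 2, 3, 12, 13, 6, 7, 8, 9, 10, 11, 17, 4, 14, 15, 16, 1]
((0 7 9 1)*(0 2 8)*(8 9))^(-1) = (0 8 7)(1 9 2)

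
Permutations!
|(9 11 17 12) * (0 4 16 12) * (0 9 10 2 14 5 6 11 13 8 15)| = |(0 4 16 12 10 2 14 5 6 11 17 9 13 8 15)| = 15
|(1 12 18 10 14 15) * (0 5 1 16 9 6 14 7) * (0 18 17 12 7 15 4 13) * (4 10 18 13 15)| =|(18)(0 5 1 7 13)(4 15 16 9 6 14 10)(12 17)| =70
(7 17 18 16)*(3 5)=(3 5)(7 17 18 16)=[0, 1, 2, 5, 4, 3, 6, 17, 8, 9, 10, 11, 12, 13, 14, 15, 7, 18, 16]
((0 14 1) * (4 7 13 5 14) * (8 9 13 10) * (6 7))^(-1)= (0 1 14 5 13 9 8 10 7 6 4)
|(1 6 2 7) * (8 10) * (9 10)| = |(1 6 2 7)(8 9 10)| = 12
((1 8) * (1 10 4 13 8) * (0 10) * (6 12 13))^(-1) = ((0 10 4 6 12 13 8))^(-1) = (0 8 13 12 6 4 10)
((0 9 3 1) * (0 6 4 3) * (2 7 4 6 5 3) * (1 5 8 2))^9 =(0 9)(1 4 7 2 8)(3 5)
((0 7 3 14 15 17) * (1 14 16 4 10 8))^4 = (0 4 14 7 10 15 3 8 17 16 1)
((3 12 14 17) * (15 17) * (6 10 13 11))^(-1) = (3 17 15 14 12)(6 11 13 10)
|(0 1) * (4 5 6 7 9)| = 10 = |(0 1)(4 5 6 7 9)|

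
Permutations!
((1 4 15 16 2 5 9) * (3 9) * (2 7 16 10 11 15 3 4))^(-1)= ((1 2 5 4 3 9)(7 16)(10 11 15))^(-1)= (1 9 3 4 5 2)(7 16)(10 15 11)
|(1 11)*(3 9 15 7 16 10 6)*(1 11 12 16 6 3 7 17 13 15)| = |(1 12 16 10 3 9)(6 7)(13 15 17)| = 6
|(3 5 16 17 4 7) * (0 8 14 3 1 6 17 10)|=35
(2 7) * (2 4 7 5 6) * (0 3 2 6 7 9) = (0 3 2 5 7 4 9) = [3, 1, 5, 2, 9, 7, 6, 4, 8, 0]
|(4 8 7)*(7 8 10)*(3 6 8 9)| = |(3 6 8 9)(4 10 7)| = 12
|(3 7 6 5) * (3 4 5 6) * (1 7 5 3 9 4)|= 6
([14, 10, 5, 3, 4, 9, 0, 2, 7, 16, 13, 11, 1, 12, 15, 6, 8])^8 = (2 9 8)(5 16 7)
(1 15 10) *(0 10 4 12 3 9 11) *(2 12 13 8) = (0 10 1 15 4 13 8 2 12 3 9 11) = [10, 15, 12, 9, 13, 5, 6, 7, 2, 11, 1, 0, 3, 8, 14, 4]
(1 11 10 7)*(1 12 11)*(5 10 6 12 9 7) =[0, 1, 2, 3, 4, 10, 12, 9, 8, 7, 5, 6, 11] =(5 10)(6 12 11)(7 9)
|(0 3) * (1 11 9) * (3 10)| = 3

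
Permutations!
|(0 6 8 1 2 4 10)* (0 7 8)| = 6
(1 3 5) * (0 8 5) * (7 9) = (0 8 5 1 3)(7 9) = [8, 3, 2, 0, 4, 1, 6, 9, 5, 7]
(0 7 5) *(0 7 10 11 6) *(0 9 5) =[10, 1, 2, 3, 4, 7, 9, 0, 8, 5, 11, 6] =(0 10 11 6 9 5 7)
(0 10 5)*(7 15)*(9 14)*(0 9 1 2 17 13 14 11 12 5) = (0 10)(1 2 17 13 14)(5 9 11 12)(7 15) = [10, 2, 17, 3, 4, 9, 6, 15, 8, 11, 0, 12, 5, 14, 1, 7, 16, 13]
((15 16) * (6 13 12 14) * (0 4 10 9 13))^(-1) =((0 4 10 9 13 12 14 6)(15 16))^(-1) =(0 6 14 12 13 9 10 4)(15 16)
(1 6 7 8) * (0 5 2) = [5, 6, 0, 3, 4, 2, 7, 8, 1] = (0 5 2)(1 6 7 8)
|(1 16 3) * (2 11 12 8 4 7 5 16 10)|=11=|(1 10 2 11 12 8 4 7 5 16 3)|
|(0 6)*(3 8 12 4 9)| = |(0 6)(3 8 12 4 9)| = 10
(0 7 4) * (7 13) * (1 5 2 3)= (0 13 7 4)(1 5 2 3)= [13, 5, 3, 1, 0, 2, 6, 4, 8, 9, 10, 11, 12, 7]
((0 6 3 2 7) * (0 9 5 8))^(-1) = ((0 6 3 2 7 9 5 8))^(-1) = (0 8 5 9 7 2 3 6)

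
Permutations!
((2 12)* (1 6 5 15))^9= ((1 6 5 15)(2 12))^9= (1 6 5 15)(2 12)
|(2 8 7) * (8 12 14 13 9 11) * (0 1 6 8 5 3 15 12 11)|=14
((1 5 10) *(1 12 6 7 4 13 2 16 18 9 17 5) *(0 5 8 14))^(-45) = ((0 5 10 12 6 7 4 13 2 16 18 9 17 8 14))^(-45) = (18)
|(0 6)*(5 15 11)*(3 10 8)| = 6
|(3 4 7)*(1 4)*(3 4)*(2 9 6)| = |(1 3)(2 9 6)(4 7)| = 6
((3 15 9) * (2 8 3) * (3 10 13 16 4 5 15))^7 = ((2 8 10 13 16 4 5 15 9))^7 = (2 15 4 13 8 9 5 16 10)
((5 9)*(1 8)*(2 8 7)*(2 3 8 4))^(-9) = (1 8 3 7)(2 4)(5 9)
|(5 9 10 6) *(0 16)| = 4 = |(0 16)(5 9 10 6)|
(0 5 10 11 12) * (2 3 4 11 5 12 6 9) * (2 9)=(0 12)(2 3 4 11 6)(5 10)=[12, 1, 3, 4, 11, 10, 2, 7, 8, 9, 5, 6, 0]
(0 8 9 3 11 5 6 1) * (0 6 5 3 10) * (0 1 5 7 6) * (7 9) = (0 8 7 6 5 9 10 1)(3 11) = [8, 0, 2, 11, 4, 9, 5, 6, 7, 10, 1, 3]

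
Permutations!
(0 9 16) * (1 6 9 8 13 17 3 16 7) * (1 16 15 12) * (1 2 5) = (0 8 13 17 3 15 12 2 5 1 6 9 7 16) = [8, 6, 5, 15, 4, 1, 9, 16, 13, 7, 10, 11, 2, 17, 14, 12, 0, 3]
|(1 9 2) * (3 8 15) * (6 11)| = |(1 9 2)(3 8 15)(6 11)| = 6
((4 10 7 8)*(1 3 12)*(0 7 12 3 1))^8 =(0 8 10)(4 12 7) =((0 7 8 4 10 12))^8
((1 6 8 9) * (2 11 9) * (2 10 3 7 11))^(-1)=(1 9 11 7 3 10 8 6)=((1 6 8 10 3 7 11 9))^(-1)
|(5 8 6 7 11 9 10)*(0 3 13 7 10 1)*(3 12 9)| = 4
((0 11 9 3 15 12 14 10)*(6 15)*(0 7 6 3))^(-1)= ((0 11 9)(6 15 12 14 10 7))^(-1)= (0 9 11)(6 7 10 14 12 15)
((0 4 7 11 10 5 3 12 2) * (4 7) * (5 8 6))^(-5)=((0 7 11 10 8 6 5 3 12 2))^(-5)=(0 6)(2 8)(3 11)(5 7)(10 12)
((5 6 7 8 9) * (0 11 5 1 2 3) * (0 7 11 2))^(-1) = (0 1 9 8 7 3 2)(5 11 6)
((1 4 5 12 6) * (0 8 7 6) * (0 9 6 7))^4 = (1 9 5)(4 6 12)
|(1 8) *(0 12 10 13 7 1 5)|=|(0 12 10 13 7 1 8 5)|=8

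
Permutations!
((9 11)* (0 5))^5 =((0 5)(9 11))^5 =(0 5)(9 11)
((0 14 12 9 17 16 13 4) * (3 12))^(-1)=((0 14 3 12 9 17 16 13 4))^(-1)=(0 4 13 16 17 9 12 3 14)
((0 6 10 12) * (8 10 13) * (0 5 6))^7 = (5 6 13 8 10 12)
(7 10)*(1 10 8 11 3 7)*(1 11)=(1 10 11 3 7 8)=[0, 10, 2, 7, 4, 5, 6, 8, 1, 9, 11, 3]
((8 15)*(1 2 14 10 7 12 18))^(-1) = (1 18 12 7 10 14 2)(8 15)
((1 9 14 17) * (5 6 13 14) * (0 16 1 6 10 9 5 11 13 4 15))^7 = ((0 16 1 5 10 9 11 13 14 17 6 4 15))^7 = (0 13 16 14 1 17 5 6 10 4 9 15 11)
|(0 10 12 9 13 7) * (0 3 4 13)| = |(0 10 12 9)(3 4 13 7)| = 4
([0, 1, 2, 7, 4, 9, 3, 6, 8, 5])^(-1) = [0, 1, 2, 6, 4, 9, 7, 3, 8, 5]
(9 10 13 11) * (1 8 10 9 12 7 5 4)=(1 8 10 13 11 12 7 5 4)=[0, 8, 2, 3, 1, 4, 6, 5, 10, 9, 13, 12, 7, 11]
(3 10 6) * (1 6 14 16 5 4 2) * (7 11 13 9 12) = (1 6 3 10 14 16 5 4 2)(7 11 13 9 12) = [0, 6, 1, 10, 2, 4, 3, 11, 8, 12, 14, 13, 7, 9, 16, 15, 5]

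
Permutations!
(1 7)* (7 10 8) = (1 10 8 7) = [0, 10, 2, 3, 4, 5, 6, 1, 7, 9, 8]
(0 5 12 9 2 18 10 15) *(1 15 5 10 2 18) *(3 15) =(0 10 5 12 9 18 2 1 3 15) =[10, 3, 1, 15, 4, 12, 6, 7, 8, 18, 5, 11, 9, 13, 14, 0, 16, 17, 2]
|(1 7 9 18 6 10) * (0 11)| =|(0 11)(1 7 9 18 6 10)| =6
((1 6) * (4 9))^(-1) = ((1 6)(4 9))^(-1) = (1 6)(4 9)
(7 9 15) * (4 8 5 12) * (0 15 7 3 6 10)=(0 15 3 6 10)(4 8 5 12)(7 9)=[15, 1, 2, 6, 8, 12, 10, 9, 5, 7, 0, 11, 4, 13, 14, 3]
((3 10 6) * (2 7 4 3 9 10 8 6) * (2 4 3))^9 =((2 7 3 8 6 9 10 4))^9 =(2 7 3 8 6 9 10 4)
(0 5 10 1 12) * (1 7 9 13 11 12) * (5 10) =(0 10 7 9 13 11 12) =[10, 1, 2, 3, 4, 5, 6, 9, 8, 13, 7, 12, 0, 11]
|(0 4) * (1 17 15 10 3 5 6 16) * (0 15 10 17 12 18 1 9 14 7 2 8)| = 42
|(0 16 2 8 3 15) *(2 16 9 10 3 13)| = |(16)(0 9 10 3 15)(2 8 13)| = 15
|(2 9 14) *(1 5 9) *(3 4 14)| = 7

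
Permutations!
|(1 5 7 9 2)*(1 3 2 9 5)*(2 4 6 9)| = 10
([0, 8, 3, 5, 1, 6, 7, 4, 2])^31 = (1 4 7 6 5 3 2 8)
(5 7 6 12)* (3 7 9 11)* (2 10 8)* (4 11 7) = (2 10 8)(3 4 11)(5 9 7 6 12) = [0, 1, 10, 4, 11, 9, 12, 6, 2, 7, 8, 3, 5]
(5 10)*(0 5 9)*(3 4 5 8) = [8, 1, 2, 4, 5, 10, 6, 7, 3, 0, 9] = (0 8 3 4 5 10 9)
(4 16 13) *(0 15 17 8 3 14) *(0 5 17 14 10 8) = (0 15 14 5 17)(3 10 8)(4 16 13) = [15, 1, 2, 10, 16, 17, 6, 7, 3, 9, 8, 11, 12, 4, 5, 14, 13, 0]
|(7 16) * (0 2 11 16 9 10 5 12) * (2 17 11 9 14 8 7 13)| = |(0 17 11 16 13 2 9 10 5 12)(7 14 8)| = 30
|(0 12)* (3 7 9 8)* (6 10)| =|(0 12)(3 7 9 8)(6 10)| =4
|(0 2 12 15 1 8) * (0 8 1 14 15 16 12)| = |(0 2)(12 16)(14 15)| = 2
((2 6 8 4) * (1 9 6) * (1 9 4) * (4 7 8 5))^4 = ((1 7 8)(2 9 6 5 4))^4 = (1 7 8)(2 4 5 6 9)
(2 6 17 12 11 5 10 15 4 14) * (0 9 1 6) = (0 9 1 6 17 12 11 5 10 15 4 14 2) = [9, 6, 0, 3, 14, 10, 17, 7, 8, 1, 15, 5, 11, 13, 2, 4, 16, 12]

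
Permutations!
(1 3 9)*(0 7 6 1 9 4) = (9)(0 7 6 1 3 4) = [7, 3, 2, 4, 0, 5, 1, 6, 8, 9]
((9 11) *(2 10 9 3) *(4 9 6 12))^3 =((2 10 6 12 4 9 11 3))^3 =(2 12 11 10 4 3 6 9)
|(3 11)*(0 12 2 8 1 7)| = |(0 12 2 8 1 7)(3 11)| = 6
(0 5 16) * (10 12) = (0 5 16)(10 12) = [5, 1, 2, 3, 4, 16, 6, 7, 8, 9, 12, 11, 10, 13, 14, 15, 0]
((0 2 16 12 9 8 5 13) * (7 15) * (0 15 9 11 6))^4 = (0 11 16)(2 6 12)(5 9 15)(7 13 8)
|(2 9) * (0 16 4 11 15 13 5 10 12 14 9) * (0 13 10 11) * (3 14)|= 30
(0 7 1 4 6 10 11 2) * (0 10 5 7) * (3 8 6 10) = (1 4 10 11 2 3 8 6 5 7) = [0, 4, 3, 8, 10, 7, 5, 1, 6, 9, 11, 2]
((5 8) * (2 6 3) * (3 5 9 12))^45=((2 6 5 8 9 12 3))^45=(2 8 3 5 12 6 9)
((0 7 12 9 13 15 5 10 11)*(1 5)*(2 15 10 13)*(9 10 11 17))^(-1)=(0 11 13 5 1 15 2 9 17 10 12 7)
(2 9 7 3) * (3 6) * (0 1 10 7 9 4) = [1, 10, 4, 2, 0, 5, 3, 6, 8, 9, 7] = (0 1 10 7 6 3 2 4)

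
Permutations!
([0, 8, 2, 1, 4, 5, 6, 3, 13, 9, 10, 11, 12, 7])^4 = [0, 3, 2, 7, 4, 5, 6, 13, 1, 9, 10, 11, 12, 8]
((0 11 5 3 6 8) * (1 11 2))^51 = (0 11 6 2 5 8 1 3)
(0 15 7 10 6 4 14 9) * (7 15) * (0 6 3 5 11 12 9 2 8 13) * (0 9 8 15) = [7, 1, 15, 5, 14, 11, 4, 10, 13, 6, 3, 12, 8, 9, 2, 0] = (0 7 10 3 5 11 12 8 13 9 6 4 14 2 15)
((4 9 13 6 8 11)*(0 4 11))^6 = (13)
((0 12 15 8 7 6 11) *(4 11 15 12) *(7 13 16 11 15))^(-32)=(0 8 11 15 16 4 13)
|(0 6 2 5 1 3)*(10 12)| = |(0 6 2 5 1 3)(10 12)| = 6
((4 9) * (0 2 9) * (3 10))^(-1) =(0 4 9 2)(3 10)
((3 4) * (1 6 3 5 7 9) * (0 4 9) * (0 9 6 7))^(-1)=((0 4 5)(1 7 9)(3 6))^(-1)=(0 5 4)(1 9 7)(3 6)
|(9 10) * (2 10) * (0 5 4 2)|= 6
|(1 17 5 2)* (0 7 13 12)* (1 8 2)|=12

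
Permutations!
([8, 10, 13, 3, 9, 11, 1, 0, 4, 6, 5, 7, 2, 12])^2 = (0 4 6 10 11)(1 5 7 8 9)(2 12 13)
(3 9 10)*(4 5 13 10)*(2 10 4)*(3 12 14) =(2 10 12 14 3 9)(4 5 13) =[0, 1, 10, 9, 5, 13, 6, 7, 8, 2, 12, 11, 14, 4, 3]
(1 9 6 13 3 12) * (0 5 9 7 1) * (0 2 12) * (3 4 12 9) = (0 5 3)(1 7)(2 9 6 13 4 12) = [5, 7, 9, 0, 12, 3, 13, 1, 8, 6, 10, 11, 2, 4]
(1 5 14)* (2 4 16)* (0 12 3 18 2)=(0 12 3 18 2 4 16)(1 5 14)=[12, 5, 4, 18, 16, 14, 6, 7, 8, 9, 10, 11, 3, 13, 1, 15, 0, 17, 2]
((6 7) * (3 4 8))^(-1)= ((3 4 8)(6 7))^(-1)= (3 8 4)(6 7)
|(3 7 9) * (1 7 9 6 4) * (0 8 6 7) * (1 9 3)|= |(0 8 6 4 9 1)|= 6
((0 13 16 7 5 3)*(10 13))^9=(0 13 7 3 10 16 5)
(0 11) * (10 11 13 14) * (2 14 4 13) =(0 2 14 10 11)(4 13) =[2, 1, 14, 3, 13, 5, 6, 7, 8, 9, 11, 0, 12, 4, 10]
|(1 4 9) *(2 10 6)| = 3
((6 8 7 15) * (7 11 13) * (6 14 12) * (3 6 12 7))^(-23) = (3 8 13 6 11)(7 15 14)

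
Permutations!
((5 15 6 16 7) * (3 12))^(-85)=(16)(3 12)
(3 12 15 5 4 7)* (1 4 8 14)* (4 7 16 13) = (1 7 3 12 15 5 8 14)(4 16 13) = [0, 7, 2, 12, 16, 8, 6, 3, 14, 9, 10, 11, 15, 4, 1, 5, 13]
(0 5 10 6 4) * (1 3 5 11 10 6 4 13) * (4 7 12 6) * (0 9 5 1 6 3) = (0 11 10 7 12 3 1)(4 9 5)(6 13) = [11, 0, 2, 1, 9, 4, 13, 12, 8, 5, 7, 10, 3, 6]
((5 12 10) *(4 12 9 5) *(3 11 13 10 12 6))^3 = ((3 11 13 10 4 6)(5 9))^3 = (3 10)(4 11)(5 9)(6 13)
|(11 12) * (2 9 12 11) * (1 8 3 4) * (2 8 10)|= 8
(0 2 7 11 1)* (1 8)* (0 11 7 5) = (0 2 5)(1 11 8) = [2, 11, 5, 3, 4, 0, 6, 7, 1, 9, 10, 8]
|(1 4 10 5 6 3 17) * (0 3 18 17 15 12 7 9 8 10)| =|(0 3 15 12 7 9 8 10 5 6 18 17 1 4)| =14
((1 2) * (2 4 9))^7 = (1 2 9 4)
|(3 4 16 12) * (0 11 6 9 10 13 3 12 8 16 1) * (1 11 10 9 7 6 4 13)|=6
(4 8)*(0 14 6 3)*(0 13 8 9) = (0 14 6 3 13 8 4 9) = [14, 1, 2, 13, 9, 5, 3, 7, 4, 0, 10, 11, 12, 8, 6]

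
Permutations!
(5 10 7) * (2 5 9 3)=[0, 1, 5, 2, 4, 10, 6, 9, 8, 3, 7]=(2 5 10 7 9 3)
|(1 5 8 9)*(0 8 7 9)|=4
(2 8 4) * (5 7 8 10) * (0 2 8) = (0 2 10 5 7)(4 8) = [2, 1, 10, 3, 8, 7, 6, 0, 4, 9, 5]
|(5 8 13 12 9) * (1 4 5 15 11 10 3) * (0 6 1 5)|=|(0 6 1 4)(3 5 8 13 12 9 15 11 10)|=36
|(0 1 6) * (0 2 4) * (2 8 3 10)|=8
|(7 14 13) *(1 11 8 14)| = 6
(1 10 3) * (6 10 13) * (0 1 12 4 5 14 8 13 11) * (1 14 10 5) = (0 14 8 13 6 5 10 3 12 4 1 11) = [14, 11, 2, 12, 1, 10, 5, 7, 13, 9, 3, 0, 4, 6, 8]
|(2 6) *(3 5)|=|(2 6)(3 5)|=2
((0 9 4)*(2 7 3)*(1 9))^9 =(0 1 9 4)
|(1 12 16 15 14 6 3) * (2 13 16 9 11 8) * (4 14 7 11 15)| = |(1 12 9 15 7 11 8 2 13 16 4 14 6 3)| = 14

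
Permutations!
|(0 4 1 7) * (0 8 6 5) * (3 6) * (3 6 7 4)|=6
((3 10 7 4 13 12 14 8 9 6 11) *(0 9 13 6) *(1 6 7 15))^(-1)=((0 9)(1 6 11 3 10 15)(4 7)(8 13 12 14))^(-1)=(0 9)(1 15 10 3 11 6)(4 7)(8 14 12 13)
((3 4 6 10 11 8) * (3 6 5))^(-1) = (3 5 4)(6 8 11 10)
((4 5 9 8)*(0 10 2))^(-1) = ((0 10 2)(4 5 9 8))^(-1) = (0 2 10)(4 8 9 5)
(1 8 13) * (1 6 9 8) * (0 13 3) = (0 13 6 9 8 3) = [13, 1, 2, 0, 4, 5, 9, 7, 3, 8, 10, 11, 12, 6]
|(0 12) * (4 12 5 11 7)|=|(0 5 11 7 4 12)|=6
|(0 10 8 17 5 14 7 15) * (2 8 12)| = 10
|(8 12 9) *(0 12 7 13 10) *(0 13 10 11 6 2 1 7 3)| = 35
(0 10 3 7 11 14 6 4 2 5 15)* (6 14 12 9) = [10, 1, 5, 7, 2, 15, 4, 11, 8, 6, 3, 12, 9, 13, 14, 0] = (0 10 3 7 11 12 9 6 4 2 5 15)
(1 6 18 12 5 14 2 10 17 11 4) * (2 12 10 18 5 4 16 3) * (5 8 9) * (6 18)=[0, 18, 6, 2, 1, 14, 8, 7, 9, 5, 17, 16, 4, 13, 12, 15, 3, 11, 10]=(1 18 10 17 11 16 3 2 6 8 9 5 14 12 4)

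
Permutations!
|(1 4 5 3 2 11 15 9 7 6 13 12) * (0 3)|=13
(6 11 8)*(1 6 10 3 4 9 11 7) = (1 6 7)(3 4 9 11 8 10) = [0, 6, 2, 4, 9, 5, 7, 1, 10, 11, 3, 8]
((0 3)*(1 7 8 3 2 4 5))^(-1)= (0 3 8 7 1 5 4 2)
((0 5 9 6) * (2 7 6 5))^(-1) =(0 6 7 2)(5 9)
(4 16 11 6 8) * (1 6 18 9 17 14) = (1 6 8 4 16 11 18 9 17 14) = [0, 6, 2, 3, 16, 5, 8, 7, 4, 17, 10, 18, 12, 13, 1, 15, 11, 14, 9]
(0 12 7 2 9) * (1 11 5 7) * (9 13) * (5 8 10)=(0 12 1 11 8 10 5 7 2 13 9)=[12, 11, 13, 3, 4, 7, 6, 2, 10, 0, 5, 8, 1, 9]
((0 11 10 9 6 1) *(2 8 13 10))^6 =(0 9 8)(1 10 2)(6 13 11)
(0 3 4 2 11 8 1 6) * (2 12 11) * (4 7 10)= (0 3 7 10 4 12 11 8 1 6)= [3, 6, 2, 7, 12, 5, 0, 10, 1, 9, 4, 8, 11]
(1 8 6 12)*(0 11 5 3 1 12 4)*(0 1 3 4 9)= (12)(0 11 5 4 1 8 6 9)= [11, 8, 2, 3, 1, 4, 9, 7, 6, 0, 10, 5, 12]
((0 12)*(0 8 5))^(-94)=((0 12 8 5))^(-94)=(0 8)(5 12)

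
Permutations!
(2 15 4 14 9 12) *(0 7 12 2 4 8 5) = (0 7 12 4 14 9 2 15 8 5) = [7, 1, 15, 3, 14, 0, 6, 12, 5, 2, 10, 11, 4, 13, 9, 8]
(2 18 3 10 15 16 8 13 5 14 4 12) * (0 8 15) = (0 8 13 5 14 4 12 2 18 3 10)(15 16) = [8, 1, 18, 10, 12, 14, 6, 7, 13, 9, 0, 11, 2, 5, 4, 16, 15, 17, 3]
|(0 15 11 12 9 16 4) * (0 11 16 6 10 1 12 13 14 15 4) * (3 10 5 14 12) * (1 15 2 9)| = |(0 4 11 13 12 1 3 10 15 16)(2 9 6 5 14)| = 10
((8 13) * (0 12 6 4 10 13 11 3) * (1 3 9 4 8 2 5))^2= (0 6 11 4 13 5 3 12 8 9 10 2 1)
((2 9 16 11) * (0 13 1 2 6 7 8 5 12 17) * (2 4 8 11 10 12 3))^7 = (0 2 13 9 1 16 4 10 8 12 5 17 3)(6 7 11) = ((0 13 1 4 8 5 3 2 9 16 10 12 17)(6 7 11))^7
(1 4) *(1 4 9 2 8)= [0, 9, 8, 3, 4, 5, 6, 7, 1, 2]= (1 9 2 8)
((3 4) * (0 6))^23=((0 6)(3 4))^23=(0 6)(3 4)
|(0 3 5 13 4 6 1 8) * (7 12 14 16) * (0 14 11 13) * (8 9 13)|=30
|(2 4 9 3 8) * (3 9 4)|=|(9)(2 3 8)|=3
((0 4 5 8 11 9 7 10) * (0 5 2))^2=(0 2 4)(5 11 7)(8 9 10)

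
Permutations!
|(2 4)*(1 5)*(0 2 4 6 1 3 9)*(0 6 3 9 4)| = |(0 2 3 4)(1 5 9 6)| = 4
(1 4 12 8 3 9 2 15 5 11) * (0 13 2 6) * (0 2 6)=(0 13 6 2 15 5 11 1 4 12 8 3 9)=[13, 4, 15, 9, 12, 11, 2, 7, 3, 0, 10, 1, 8, 6, 14, 5]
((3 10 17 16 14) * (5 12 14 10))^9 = ((3 5 12 14)(10 17 16))^9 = (17)(3 5 12 14)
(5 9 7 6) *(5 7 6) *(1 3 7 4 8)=[0, 3, 2, 7, 8, 9, 4, 5, 1, 6]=(1 3 7 5 9 6 4 8)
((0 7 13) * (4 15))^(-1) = (0 13 7)(4 15) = ((0 7 13)(4 15))^(-1)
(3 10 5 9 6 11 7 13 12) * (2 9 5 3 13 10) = [0, 1, 9, 2, 4, 5, 11, 10, 8, 6, 3, 7, 13, 12] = (2 9 6 11 7 10 3)(12 13)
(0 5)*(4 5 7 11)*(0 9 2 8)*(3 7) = [3, 1, 8, 7, 5, 9, 6, 11, 0, 2, 10, 4] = (0 3 7 11 4 5 9 2 8)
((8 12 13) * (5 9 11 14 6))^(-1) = ((5 9 11 14 6)(8 12 13))^(-1) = (5 6 14 11 9)(8 13 12)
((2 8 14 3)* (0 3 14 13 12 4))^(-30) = (14)(0 12 8 3 4 13 2) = ((14)(0 3 2 8 13 12 4))^(-30)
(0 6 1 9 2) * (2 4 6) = (0 2)(1 9 4 6) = [2, 9, 0, 3, 6, 5, 1, 7, 8, 4]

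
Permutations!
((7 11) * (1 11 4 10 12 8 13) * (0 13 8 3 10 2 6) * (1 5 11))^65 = ((0 13 5 11 7 4 2 6)(3 10 12))^65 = (0 13 5 11 7 4 2 6)(3 12 10)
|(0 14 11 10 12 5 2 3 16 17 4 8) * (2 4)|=8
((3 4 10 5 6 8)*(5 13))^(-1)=((3 4 10 13 5 6 8))^(-1)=(3 8 6 5 13 10 4)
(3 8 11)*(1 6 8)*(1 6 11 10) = (1 11 3 6 8 10) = [0, 11, 2, 6, 4, 5, 8, 7, 10, 9, 1, 3]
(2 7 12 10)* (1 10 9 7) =(1 10 2)(7 12 9) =[0, 10, 1, 3, 4, 5, 6, 12, 8, 7, 2, 11, 9]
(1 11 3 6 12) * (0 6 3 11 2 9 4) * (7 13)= [6, 2, 9, 3, 0, 5, 12, 13, 8, 4, 10, 11, 1, 7]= (0 6 12 1 2 9 4)(7 13)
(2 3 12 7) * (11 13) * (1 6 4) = [0, 6, 3, 12, 1, 5, 4, 2, 8, 9, 10, 13, 7, 11] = (1 6 4)(2 3 12 7)(11 13)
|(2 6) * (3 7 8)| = |(2 6)(3 7 8)| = 6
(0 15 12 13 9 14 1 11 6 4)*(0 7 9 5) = (0 15 12 13 5)(1 11 6 4 7 9 14) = [15, 11, 2, 3, 7, 0, 4, 9, 8, 14, 10, 6, 13, 5, 1, 12]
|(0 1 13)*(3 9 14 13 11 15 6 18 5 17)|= 12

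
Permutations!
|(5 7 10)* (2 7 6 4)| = |(2 7 10 5 6 4)| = 6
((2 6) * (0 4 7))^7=(0 4 7)(2 6)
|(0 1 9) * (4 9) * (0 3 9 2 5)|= |(0 1 4 2 5)(3 9)|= 10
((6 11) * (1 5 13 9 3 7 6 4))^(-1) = (1 4 11 6 7 3 9 13 5)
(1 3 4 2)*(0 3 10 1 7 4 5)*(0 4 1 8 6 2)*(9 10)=(0 3 5 4)(1 9 10 8 6 2 7)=[3, 9, 7, 5, 0, 4, 2, 1, 6, 10, 8]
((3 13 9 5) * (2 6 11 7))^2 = (2 11)(3 9)(5 13)(6 7)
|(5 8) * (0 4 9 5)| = 5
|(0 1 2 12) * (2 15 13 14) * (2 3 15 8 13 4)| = 10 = |(0 1 8 13 14 3 15 4 2 12)|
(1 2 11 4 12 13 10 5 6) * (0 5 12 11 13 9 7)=[5, 2, 13, 3, 11, 6, 1, 0, 8, 7, 12, 4, 9, 10]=(0 5 6 1 2 13 10 12 9 7)(4 11)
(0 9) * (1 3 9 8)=(0 8 1 3 9)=[8, 3, 2, 9, 4, 5, 6, 7, 1, 0]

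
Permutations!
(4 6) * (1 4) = (1 4 6) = [0, 4, 2, 3, 6, 5, 1]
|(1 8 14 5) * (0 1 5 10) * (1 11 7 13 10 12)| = 20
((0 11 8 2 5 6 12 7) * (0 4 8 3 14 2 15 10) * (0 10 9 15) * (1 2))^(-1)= (0 8 4 7 12 6 5 2 1 14 3 11)(9 15)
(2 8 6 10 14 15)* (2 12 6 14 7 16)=[0, 1, 8, 3, 4, 5, 10, 16, 14, 9, 7, 11, 6, 13, 15, 12, 2]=(2 8 14 15 12 6 10 7 16)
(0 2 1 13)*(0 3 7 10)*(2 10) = (0 10)(1 13 3 7 2) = [10, 13, 1, 7, 4, 5, 6, 2, 8, 9, 0, 11, 12, 3]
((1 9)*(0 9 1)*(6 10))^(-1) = (0 9)(6 10)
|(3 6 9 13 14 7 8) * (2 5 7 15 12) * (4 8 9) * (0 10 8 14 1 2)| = 18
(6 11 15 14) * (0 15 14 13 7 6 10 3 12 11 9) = (0 15 13 7 6 9)(3 12 11 14 10) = [15, 1, 2, 12, 4, 5, 9, 6, 8, 0, 3, 14, 11, 7, 10, 13]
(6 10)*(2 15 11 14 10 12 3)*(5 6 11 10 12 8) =(2 15 10 11 14 12 3)(5 6 8) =[0, 1, 15, 2, 4, 6, 8, 7, 5, 9, 11, 14, 3, 13, 12, 10]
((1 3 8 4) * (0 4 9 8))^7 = (0 3 1 4)(8 9)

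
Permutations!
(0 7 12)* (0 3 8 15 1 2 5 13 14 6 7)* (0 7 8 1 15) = (15)(0 7 12 3 1 2 5 13 14 6 8) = [7, 2, 5, 1, 4, 13, 8, 12, 0, 9, 10, 11, 3, 14, 6, 15]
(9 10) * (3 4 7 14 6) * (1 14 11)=(1 14 6 3 4 7 11)(9 10)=[0, 14, 2, 4, 7, 5, 3, 11, 8, 10, 9, 1, 12, 13, 6]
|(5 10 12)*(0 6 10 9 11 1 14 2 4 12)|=24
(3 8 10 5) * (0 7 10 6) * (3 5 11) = (0 7 10 11 3 8 6) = [7, 1, 2, 8, 4, 5, 0, 10, 6, 9, 11, 3]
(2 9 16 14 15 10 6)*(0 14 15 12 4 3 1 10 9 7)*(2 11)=(0 14 12 4 3 1 10 6 11 2 7)(9 16 15)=[14, 10, 7, 1, 3, 5, 11, 0, 8, 16, 6, 2, 4, 13, 12, 9, 15]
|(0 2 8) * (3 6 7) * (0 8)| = |(8)(0 2)(3 6 7)| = 6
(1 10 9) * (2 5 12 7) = (1 10 9)(2 5 12 7) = [0, 10, 5, 3, 4, 12, 6, 2, 8, 1, 9, 11, 7]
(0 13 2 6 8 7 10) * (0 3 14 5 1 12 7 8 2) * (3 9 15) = (0 13)(1 12 7 10 9 15 3 14 5)(2 6) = [13, 12, 6, 14, 4, 1, 2, 10, 8, 15, 9, 11, 7, 0, 5, 3]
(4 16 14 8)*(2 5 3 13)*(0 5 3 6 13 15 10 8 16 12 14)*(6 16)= (0 5 16)(2 3 15 10 8 4 12 14 6 13)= [5, 1, 3, 15, 12, 16, 13, 7, 4, 9, 8, 11, 14, 2, 6, 10, 0]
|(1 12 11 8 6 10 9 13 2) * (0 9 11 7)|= |(0 9 13 2 1 12 7)(6 10 11 8)|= 28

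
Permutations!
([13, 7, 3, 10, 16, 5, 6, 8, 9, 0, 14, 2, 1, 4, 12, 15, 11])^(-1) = (0 9 8 7 1 12 14 10 3 2 11 16 4 13)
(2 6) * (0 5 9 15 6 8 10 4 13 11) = (0 5 9 15 6 2 8 10 4 13 11) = [5, 1, 8, 3, 13, 9, 2, 7, 10, 15, 4, 0, 12, 11, 14, 6]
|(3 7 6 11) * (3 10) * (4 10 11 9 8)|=7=|(11)(3 7 6 9 8 4 10)|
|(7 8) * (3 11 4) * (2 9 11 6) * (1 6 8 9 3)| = 9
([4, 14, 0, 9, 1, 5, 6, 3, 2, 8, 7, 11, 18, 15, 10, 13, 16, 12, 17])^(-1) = (0 2 8 9 3 7 10 14 1 4)(12 17 18)(13 15)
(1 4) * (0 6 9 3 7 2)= (0 6 9 3 7 2)(1 4)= [6, 4, 0, 7, 1, 5, 9, 2, 8, 3]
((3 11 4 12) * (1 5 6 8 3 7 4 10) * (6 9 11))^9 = (12)(1 10 11 9 5)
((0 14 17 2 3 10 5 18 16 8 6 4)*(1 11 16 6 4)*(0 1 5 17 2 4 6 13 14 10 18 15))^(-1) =(0 15 5 6 8 16 11 1 4 17 10)(2 14 13 18 3)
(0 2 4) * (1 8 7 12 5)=(0 2 4)(1 8 7 12 5)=[2, 8, 4, 3, 0, 1, 6, 12, 7, 9, 10, 11, 5]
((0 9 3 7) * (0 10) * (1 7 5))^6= ((0 9 3 5 1 7 10))^6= (0 10 7 1 5 3 9)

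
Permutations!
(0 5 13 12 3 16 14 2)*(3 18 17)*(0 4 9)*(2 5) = (0 2 4 9)(3 16 14 5 13 12 18 17) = [2, 1, 4, 16, 9, 13, 6, 7, 8, 0, 10, 11, 18, 12, 5, 15, 14, 3, 17]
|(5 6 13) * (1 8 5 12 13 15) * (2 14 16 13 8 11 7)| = |(1 11 7 2 14 16 13 12 8 5 6 15)| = 12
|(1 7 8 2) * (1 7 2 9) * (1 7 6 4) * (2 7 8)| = 10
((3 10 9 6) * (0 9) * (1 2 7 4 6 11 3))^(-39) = (0 9 11 3 10)(1 2 7 4 6)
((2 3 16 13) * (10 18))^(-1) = ((2 3 16 13)(10 18))^(-1) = (2 13 16 3)(10 18)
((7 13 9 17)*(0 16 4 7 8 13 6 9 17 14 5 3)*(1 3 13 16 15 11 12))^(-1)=((0 15 11 12 1 3)(4 7 6 9 14 5 13 17 8 16))^(-1)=(0 3 1 12 11 15)(4 16 8 17 13 5 14 9 6 7)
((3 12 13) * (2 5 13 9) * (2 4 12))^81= (2 5 13 3)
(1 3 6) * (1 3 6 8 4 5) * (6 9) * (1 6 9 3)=(9)(1 3 8 4 5 6)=[0, 3, 2, 8, 5, 6, 1, 7, 4, 9]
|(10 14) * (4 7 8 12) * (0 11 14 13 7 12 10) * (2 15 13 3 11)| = 10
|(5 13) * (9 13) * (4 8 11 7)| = |(4 8 11 7)(5 9 13)| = 12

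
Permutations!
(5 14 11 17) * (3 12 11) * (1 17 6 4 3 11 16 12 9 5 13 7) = (1 17 13 7)(3 9 5 14 11 6 4)(12 16) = [0, 17, 2, 9, 3, 14, 4, 1, 8, 5, 10, 6, 16, 7, 11, 15, 12, 13]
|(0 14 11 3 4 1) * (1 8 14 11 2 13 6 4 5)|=30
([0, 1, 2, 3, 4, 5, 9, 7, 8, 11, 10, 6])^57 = (11)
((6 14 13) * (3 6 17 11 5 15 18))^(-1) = (3 18 15 5 11 17 13 14 6)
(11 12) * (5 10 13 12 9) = (5 10 13 12 11 9) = [0, 1, 2, 3, 4, 10, 6, 7, 8, 5, 13, 9, 11, 12]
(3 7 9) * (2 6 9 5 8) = (2 6 9 3 7 5 8) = [0, 1, 6, 7, 4, 8, 9, 5, 2, 3]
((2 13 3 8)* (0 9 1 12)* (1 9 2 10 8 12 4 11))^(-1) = (0 12 3 13 2)(1 11 4)(8 10)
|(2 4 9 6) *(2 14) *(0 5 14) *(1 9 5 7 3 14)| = 10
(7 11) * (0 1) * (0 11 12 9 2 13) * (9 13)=(0 1 11 7 12 13)(2 9)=[1, 11, 9, 3, 4, 5, 6, 12, 8, 2, 10, 7, 13, 0]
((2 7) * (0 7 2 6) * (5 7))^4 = (7)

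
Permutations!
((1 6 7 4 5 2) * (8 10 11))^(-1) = (1 2 5 4 7 6)(8 11 10)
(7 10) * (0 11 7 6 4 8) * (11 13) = (0 13 11 7 10 6 4 8) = [13, 1, 2, 3, 8, 5, 4, 10, 0, 9, 6, 7, 12, 11]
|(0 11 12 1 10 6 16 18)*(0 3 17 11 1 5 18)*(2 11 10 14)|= 13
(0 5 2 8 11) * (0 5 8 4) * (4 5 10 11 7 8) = (0 4)(2 5)(7 8)(10 11) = [4, 1, 5, 3, 0, 2, 6, 8, 7, 9, 11, 10]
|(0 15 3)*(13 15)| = 4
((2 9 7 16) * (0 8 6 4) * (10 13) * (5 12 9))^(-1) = ((0 8 6 4)(2 5 12 9 7 16)(10 13))^(-1) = (0 4 6 8)(2 16 7 9 12 5)(10 13)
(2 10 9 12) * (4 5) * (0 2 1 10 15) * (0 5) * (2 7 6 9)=(0 7 6 9 12 1 10 2 15 5 4)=[7, 10, 15, 3, 0, 4, 9, 6, 8, 12, 2, 11, 1, 13, 14, 5]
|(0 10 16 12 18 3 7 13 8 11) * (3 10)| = 12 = |(0 3 7 13 8 11)(10 16 12 18)|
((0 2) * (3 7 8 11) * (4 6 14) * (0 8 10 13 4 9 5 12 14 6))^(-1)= ((0 2 8 11 3 7 10 13 4)(5 12 14 9))^(-1)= (0 4 13 10 7 3 11 8 2)(5 9 14 12)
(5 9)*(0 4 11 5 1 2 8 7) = (0 4 11 5 9 1 2 8 7) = [4, 2, 8, 3, 11, 9, 6, 0, 7, 1, 10, 5]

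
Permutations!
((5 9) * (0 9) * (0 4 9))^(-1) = ((4 9 5))^(-1) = (4 5 9)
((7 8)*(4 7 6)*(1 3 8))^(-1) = (1 7 4 6 8 3)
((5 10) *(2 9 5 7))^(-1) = ((2 9 5 10 7))^(-1) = (2 7 10 5 9)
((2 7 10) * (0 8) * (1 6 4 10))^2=(1 4 2)(6 10 7)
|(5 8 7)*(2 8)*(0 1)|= 4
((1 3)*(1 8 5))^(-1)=((1 3 8 5))^(-1)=(1 5 8 3)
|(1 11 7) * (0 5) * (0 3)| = 3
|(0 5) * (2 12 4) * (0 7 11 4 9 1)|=9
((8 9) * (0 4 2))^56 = ((0 4 2)(8 9))^56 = (9)(0 2 4)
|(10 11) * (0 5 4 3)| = 4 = |(0 5 4 3)(10 11)|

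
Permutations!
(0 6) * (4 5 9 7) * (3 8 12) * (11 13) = (0 6)(3 8 12)(4 5 9 7)(11 13) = [6, 1, 2, 8, 5, 9, 0, 4, 12, 7, 10, 13, 3, 11]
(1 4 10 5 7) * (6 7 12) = (1 4 10 5 12 6 7) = [0, 4, 2, 3, 10, 12, 7, 1, 8, 9, 5, 11, 6]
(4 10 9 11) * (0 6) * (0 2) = (0 6 2)(4 10 9 11) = [6, 1, 0, 3, 10, 5, 2, 7, 8, 11, 9, 4]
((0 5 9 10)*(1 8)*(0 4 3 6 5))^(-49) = (1 8)(3 4 10 9 5 6)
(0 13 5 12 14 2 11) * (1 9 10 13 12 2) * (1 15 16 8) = [12, 9, 11, 3, 4, 2, 6, 7, 1, 10, 13, 0, 14, 5, 15, 16, 8] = (0 12 14 15 16 8 1 9 10 13 5 2 11)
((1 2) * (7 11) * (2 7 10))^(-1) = (1 2 10 11 7)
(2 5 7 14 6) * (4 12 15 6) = (2 5 7 14 4 12 15 6) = [0, 1, 5, 3, 12, 7, 2, 14, 8, 9, 10, 11, 15, 13, 4, 6]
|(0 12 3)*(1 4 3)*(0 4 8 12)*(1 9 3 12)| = |(1 8)(3 4 12 9)| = 4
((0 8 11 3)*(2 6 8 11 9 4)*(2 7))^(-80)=(0 11 3)(2 4 8)(6 7 9)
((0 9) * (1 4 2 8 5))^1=((0 9)(1 4 2 8 5))^1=(0 9)(1 4 2 8 5)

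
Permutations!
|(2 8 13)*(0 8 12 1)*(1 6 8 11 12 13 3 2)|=9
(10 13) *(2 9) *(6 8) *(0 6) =(0 6 8)(2 9)(10 13) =[6, 1, 9, 3, 4, 5, 8, 7, 0, 2, 13, 11, 12, 10]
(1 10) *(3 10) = (1 3 10) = [0, 3, 2, 10, 4, 5, 6, 7, 8, 9, 1]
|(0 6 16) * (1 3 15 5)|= 12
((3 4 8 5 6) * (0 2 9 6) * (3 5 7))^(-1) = (0 5 6 9 2)(3 7 8 4)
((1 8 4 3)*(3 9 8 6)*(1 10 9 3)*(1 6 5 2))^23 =((1 5 2)(3 10 9 8 4))^23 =(1 2 5)(3 8 10 4 9)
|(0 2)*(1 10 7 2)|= 5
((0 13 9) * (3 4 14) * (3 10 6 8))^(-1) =(0 9 13)(3 8 6 10 14 4) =((0 13 9)(3 4 14 10 6 8))^(-1)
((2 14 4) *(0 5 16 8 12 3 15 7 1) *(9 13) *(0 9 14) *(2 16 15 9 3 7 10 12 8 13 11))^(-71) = (0 1 5 3 15 9 10 11 12 2 7)(4 16 13 14)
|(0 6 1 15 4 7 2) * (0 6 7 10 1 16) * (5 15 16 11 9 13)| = |(0 7 2 6 11 9 13 5 15 4 10 1 16)| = 13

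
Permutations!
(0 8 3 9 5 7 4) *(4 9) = (0 8 3 4)(5 7 9) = [8, 1, 2, 4, 0, 7, 6, 9, 3, 5]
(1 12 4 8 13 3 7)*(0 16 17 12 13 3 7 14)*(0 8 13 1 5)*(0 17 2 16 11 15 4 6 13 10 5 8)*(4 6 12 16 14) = (0 11 15 6 13 7 8 3 4 10 5 17 16 2 14) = [11, 1, 14, 4, 10, 17, 13, 8, 3, 9, 5, 15, 12, 7, 0, 6, 2, 16]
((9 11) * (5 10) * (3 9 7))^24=(11)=((3 9 11 7)(5 10))^24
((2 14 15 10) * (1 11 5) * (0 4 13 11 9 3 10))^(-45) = ((0 4 13 11 5 1 9 3 10 2 14 15))^(-45) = (0 11 9 2)(1 10 15 13)(3 14 4 5)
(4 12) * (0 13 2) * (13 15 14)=[15, 1, 0, 3, 12, 5, 6, 7, 8, 9, 10, 11, 4, 2, 13, 14]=(0 15 14 13 2)(4 12)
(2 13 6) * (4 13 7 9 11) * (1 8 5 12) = (1 8 5 12)(2 7 9 11 4 13 6) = [0, 8, 7, 3, 13, 12, 2, 9, 5, 11, 10, 4, 1, 6]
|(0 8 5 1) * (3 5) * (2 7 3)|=|(0 8 2 7 3 5 1)|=7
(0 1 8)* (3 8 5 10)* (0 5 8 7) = (0 1 8 5 10 3 7) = [1, 8, 2, 7, 4, 10, 6, 0, 5, 9, 3]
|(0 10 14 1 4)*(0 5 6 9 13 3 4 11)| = |(0 10 14 1 11)(3 4 5 6 9 13)| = 30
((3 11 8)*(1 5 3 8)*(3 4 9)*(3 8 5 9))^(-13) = ((1 9 8 5 4 3 11))^(-13) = (1 9 8 5 4 3 11)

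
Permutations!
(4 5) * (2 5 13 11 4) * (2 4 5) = [0, 1, 2, 3, 13, 4, 6, 7, 8, 9, 10, 5, 12, 11] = (4 13 11 5)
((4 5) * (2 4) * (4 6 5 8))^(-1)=((2 6 5)(4 8))^(-1)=(2 5 6)(4 8)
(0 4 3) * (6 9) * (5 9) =[4, 1, 2, 0, 3, 9, 5, 7, 8, 6] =(0 4 3)(5 9 6)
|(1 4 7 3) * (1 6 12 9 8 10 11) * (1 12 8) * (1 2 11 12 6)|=28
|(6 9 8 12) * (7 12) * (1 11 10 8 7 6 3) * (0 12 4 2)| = 12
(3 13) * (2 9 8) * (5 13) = (2 9 8)(3 5 13) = [0, 1, 9, 5, 4, 13, 6, 7, 2, 8, 10, 11, 12, 3]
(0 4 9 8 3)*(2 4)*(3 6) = (0 2 4 9 8 6 3) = [2, 1, 4, 0, 9, 5, 3, 7, 6, 8]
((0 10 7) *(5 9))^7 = ((0 10 7)(5 9))^7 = (0 10 7)(5 9)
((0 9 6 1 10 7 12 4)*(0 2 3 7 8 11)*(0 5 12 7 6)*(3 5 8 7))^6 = ((0 9)(1 10 7 3 6)(2 5 12 4)(8 11))^6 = (1 10 7 3 6)(2 12)(4 5)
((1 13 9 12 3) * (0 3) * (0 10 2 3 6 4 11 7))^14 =((0 6 4 11 7)(1 13 9 12 10 2 3))^14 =(13)(0 7 11 4 6)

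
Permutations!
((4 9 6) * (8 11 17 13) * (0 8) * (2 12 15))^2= ((0 8 11 17 13)(2 12 15)(4 9 6))^2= (0 11 13 8 17)(2 15 12)(4 6 9)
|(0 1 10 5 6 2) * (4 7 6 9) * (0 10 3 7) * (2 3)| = 21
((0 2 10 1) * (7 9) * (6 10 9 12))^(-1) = ((0 2 9 7 12 6 10 1))^(-1) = (0 1 10 6 12 7 9 2)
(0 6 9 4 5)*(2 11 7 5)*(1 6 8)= [8, 6, 11, 3, 2, 0, 9, 5, 1, 4, 10, 7]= (0 8 1 6 9 4 2 11 7 5)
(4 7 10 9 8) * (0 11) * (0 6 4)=(0 11 6 4 7 10 9 8)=[11, 1, 2, 3, 7, 5, 4, 10, 0, 8, 9, 6]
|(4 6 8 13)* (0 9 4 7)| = |(0 9 4 6 8 13 7)| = 7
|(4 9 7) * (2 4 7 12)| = |(2 4 9 12)| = 4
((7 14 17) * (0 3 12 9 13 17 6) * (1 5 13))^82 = ((0 3 12 9 1 5 13 17 7 14 6))^82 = (0 5 6 1 14 9 7 12 17 3 13)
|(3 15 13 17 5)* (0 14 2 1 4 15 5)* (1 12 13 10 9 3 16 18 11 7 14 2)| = |(0 2 12 13 17)(1 4 15 10 9 3 5 16 18 11 7 14)| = 60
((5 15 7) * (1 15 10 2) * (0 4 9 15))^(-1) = ((0 4 9 15 7 5 10 2 1))^(-1) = (0 1 2 10 5 7 15 9 4)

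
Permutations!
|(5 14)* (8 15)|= 2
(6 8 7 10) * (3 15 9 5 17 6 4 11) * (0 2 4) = [2, 1, 4, 15, 11, 17, 8, 10, 7, 5, 0, 3, 12, 13, 14, 9, 16, 6] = (0 2 4 11 3 15 9 5 17 6 8 7 10)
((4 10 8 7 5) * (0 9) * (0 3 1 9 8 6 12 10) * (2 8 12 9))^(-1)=(0 4 5 7 8 2 1 3 9 6 10 12)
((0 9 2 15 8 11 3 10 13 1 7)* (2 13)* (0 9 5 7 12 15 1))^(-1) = ((0 5 7 9 13)(1 12 15 8 11 3 10 2))^(-1) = (0 13 9 7 5)(1 2 10 3 11 8 15 12)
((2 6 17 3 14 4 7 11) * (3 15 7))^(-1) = ((2 6 17 15 7 11)(3 14 4))^(-1) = (2 11 7 15 17 6)(3 4 14)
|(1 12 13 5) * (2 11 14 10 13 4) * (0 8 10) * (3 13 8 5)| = 8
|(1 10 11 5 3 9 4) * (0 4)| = 8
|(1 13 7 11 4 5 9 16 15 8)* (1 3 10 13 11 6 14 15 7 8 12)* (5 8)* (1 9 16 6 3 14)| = 18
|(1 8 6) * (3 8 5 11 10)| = |(1 5 11 10 3 8 6)| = 7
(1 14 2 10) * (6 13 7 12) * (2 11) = [0, 14, 10, 3, 4, 5, 13, 12, 8, 9, 1, 2, 6, 7, 11] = (1 14 11 2 10)(6 13 7 12)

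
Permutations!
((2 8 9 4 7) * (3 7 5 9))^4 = ((2 8 3 7)(4 5 9))^4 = (4 5 9)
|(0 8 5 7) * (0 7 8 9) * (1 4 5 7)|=10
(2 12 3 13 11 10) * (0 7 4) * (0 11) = [7, 1, 12, 13, 11, 5, 6, 4, 8, 9, 2, 10, 3, 0] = (0 7 4 11 10 2 12 3 13)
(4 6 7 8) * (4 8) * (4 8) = [0, 1, 2, 3, 6, 5, 7, 8, 4] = (4 6 7 8)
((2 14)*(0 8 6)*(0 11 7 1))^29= (0 1 7 11 6 8)(2 14)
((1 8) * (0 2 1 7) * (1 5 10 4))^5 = (0 1 5 7 4 2 8 10)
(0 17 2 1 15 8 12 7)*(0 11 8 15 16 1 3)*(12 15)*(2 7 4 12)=[17, 16, 3, 0, 12, 5, 6, 11, 15, 9, 10, 8, 4, 13, 14, 2, 1, 7]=(0 17 7 11 8 15 2 3)(1 16)(4 12)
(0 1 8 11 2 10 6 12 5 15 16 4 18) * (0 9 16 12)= (0 1 8 11 2 10 6)(4 18 9 16)(5 15 12)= [1, 8, 10, 3, 18, 15, 0, 7, 11, 16, 6, 2, 5, 13, 14, 12, 4, 17, 9]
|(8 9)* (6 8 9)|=|(9)(6 8)|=2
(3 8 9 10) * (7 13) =(3 8 9 10)(7 13) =[0, 1, 2, 8, 4, 5, 6, 13, 9, 10, 3, 11, 12, 7]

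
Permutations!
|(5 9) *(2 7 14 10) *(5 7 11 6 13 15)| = |(2 11 6 13 15 5 9 7 14 10)| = 10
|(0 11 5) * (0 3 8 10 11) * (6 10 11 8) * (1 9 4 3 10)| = 20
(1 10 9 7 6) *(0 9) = [9, 10, 2, 3, 4, 5, 1, 6, 8, 7, 0] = (0 9 7 6 1 10)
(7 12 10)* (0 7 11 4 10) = (0 7 12)(4 10 11) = [7, 1, 2, 3, 10, 5, 6, 12, 8, 9, 11, 4, 0]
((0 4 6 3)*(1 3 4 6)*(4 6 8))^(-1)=((0 8 4 1 3))^(-1)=(0 3 1 4 8)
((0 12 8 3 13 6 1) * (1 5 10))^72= (13)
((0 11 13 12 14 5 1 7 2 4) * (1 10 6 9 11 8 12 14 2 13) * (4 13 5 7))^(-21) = (0 5)(1 14)(2 9)(4 7)(6 12)(8 10)(11 13)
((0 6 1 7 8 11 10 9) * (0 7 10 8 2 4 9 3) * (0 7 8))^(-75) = (0 1 3 2 9 11 6 10 7 4 8)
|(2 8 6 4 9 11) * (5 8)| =7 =|(2 5 8 6 4 9 11)|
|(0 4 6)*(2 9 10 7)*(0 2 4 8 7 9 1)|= 14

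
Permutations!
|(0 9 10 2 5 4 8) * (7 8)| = |(0 9 10 2 5 4 7 8)| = 8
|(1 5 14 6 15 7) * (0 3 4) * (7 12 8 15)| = 15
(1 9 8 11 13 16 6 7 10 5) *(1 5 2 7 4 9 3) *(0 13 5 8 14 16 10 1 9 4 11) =(0 13 10 2 7 1 3 9 14 16 6 11 5 8) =[13, 3, 7, 9, 4, 8, 11, 1, 0, 14, 2, 5, 12, 10, 16, 15, 6]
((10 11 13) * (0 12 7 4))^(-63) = (13)(0 12 7 4)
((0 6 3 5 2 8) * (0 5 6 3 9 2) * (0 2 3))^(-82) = ((2 8 5)(3 6 9))^(-82) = (2 5 8)(3 9 6)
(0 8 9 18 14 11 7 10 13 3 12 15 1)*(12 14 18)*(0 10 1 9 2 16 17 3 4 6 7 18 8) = (1 10 13 4 6 7)(2 16 17 3 14 11 18 8)(9 12 15) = [0, 10, 16, 14, 6, 5, 7, 1, 2, 12, 13, 18, 15, 4, 11, 9, 17, 3, 8]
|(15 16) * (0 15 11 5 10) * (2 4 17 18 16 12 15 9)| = |(0 9 2 4 17 18 16 11 5 10)(12 15)| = 10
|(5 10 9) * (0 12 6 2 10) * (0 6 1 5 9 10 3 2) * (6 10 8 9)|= |(0 12 1 5 10 8 9 6)(2 3)|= 8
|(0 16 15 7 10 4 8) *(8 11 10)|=|(0 16 15 7 8)(4 11 10)|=15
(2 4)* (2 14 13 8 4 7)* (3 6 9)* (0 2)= (0 2 7)(3 6 9)(4 14 13 8)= [2, 1, 7, 6, 14, 5, 9, 0, 4, 3, 10, 11, 12, 8, 13]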